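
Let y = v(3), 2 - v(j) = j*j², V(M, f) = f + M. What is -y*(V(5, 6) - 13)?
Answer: -50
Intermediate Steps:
V(M, f) = M + f
v(j) = 2 - j³ (v(j) = 2 - j*j² = 2 - j³)
y = -25 (y = 2 - 1*3³ = 2 - 1*27 = 2 - 27 = -25)
-y*(V(5, 6) - 13) = -(-25)*((5 + 6) - 13) = -(-25)*(11 - 13) = -(-25)*(-2) = -1*50 = -50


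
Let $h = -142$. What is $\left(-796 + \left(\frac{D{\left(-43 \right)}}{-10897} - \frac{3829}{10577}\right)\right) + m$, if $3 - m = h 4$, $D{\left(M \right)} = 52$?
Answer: $- \frac{3710746806}{16465367} \approx -225.37$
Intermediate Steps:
$m = 571$ ($m = 3 - \left(-142\right) 4 = 3 - -568 = 3 + 568 = 571$)
$\left(-796 + \left(\frac{D{\left(-43 \right)}}{-10897} - \frac{3829}{10577}\right)\right) + m = \left(-796 + \left(\frac{52}{-10897} - \frac{3829}{10577}\right)\right) + 571 = \left(-796 + \left(52 \left(- \frac{1}{10897}\right) - \frac{547}{1511}\right)\right) + 571 = \left(-796 - \frac{6039231}{16465367}\right) + 571 = - \frac{13112471363}{16465367} + 571 = - \frac{3710746806}{16465367}$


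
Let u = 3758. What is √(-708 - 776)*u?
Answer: 7516*I*√371 ≈ 1.4477e+5*I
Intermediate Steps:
√(-708 - 776)*u = √(-708 - 776)*3758 = √(-1484)*3758 = (2*I*√371)*3758 = 7516*I*√371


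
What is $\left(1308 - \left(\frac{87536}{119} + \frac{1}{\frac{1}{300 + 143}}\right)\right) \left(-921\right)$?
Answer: $- \frac{14182479}{119} \approx -1.1918 \cdot 10^{5}$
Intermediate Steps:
$\left(1308 - \left(\frac{87536}{119} + \frac{1}{\frac{1}{300 + 143}}\right)\right) \left(-921\right) = \left(1308 - \left(\frac{87536}{119} + \frac{1}{\frac{1}{443}}\right)\right) \left(-921\right) = \left(1308 + \left(-736 + \left(- \frac{1}{\frac{1}{443}} + \frac{48}{119}\right)\right)\right) \left(-921\right) = \left(1308 + \left(-736 + \left(\left(-1\right) 443 + \frac{48}{119}\right)\right)\right) \left(-921\right) = \left(1308 + \left(-736 + \left(-443 + \frac{48}{119}\right)\right)\right) \left(-921\right) = \left(1308 - \frac{140253}{119}\right) \left(-921\right) = \frac{15399}{119} \left(-921\right) = - \frac{14182479}{119}$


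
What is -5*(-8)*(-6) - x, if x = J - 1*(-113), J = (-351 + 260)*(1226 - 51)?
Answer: 106572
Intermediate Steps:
J = -106925 (J = -91*1175 = -106925)
x = -106812 (x = -106925 - 1*(-113) = -106925 + 113 = -106812)
-5*(-8)*(-6) - x = -5*(-8)*(-6) - 1*(-106812) = 40*(-6) + 106812 = -240 + 106812 = 106572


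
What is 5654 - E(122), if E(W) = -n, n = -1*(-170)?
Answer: 5824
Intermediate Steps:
n = 170
E(W) = -170 (E(W) = -1*170 = -170)
5654 - E(122) = 5654 - 1*(-170) = 5654 + 170 = 5824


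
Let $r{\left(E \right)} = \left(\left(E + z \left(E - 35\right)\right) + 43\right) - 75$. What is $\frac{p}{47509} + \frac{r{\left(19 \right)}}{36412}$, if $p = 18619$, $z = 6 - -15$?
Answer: $\frac{661374387}{1729897708} \approx 0.38232$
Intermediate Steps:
$z = 21$ ($z = 6 + 15 = 21$)
$r{\left(E \right)} = -767 + 22 E$ ($r{\left(E \right)} = \left(\left(E + 21 \left(E - 35\right)\right) + 43\right) - 75 = \left(\left(E + 21 \left(-35 + E\right)\right) + 43\right) - 75 = \left(\left(E + \left(-735 + 21 E\right)\right) + 43\right) - 75 = \left(\left(-735 + 22 E\right) + 43\right) - 75 = \left(-692 + 22 E\right) - 75 = -767 + 22 E$)
$\frac{p}{47509} + \frac{r{\left(19 \right)}}{36412} = \frac{18619}{47509} + \frac{-767 + 22 \cdot 19}{36412} = 18619 \cdot \frac{1}{47509} + \left(-767 + 418\right) \frac{1}{36412} = \frac{18619}{47509} - \frac{349}{36412} = \frac{661374387}{1729897708}$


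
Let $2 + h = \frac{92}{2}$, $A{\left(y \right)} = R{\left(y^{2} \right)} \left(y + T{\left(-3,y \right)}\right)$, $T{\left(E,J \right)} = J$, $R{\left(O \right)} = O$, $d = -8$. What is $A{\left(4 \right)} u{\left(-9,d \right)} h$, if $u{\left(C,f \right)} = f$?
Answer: $-45056$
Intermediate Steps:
$A{\left(y \right)} = 2 y^{3}$ ($A{\left(y \right)} = y^{2} \left(y + y\right) = y^{2} \cdot 2 y = 2 y^{3}$)
$h = 44$ ($h = -2 + \frac{92}{2} = -2 + 92 \cdot \frac{1}{2} = -2 + 46 = 44$)
$A{\left(4 \right)} u{\left(-9,d \right)} h = 2 \cdot 4^{3} \left(-8\right) 44 = 2 \cdot 64 \left(-8\right) 44 = 128 \left(-8\right) 44 = \left(-1024\right) 44 = -45056$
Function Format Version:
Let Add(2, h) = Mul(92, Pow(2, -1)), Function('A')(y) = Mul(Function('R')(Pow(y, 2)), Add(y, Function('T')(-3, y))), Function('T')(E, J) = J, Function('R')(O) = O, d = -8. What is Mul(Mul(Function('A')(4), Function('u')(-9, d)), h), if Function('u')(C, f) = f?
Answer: -45056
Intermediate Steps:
Function('A')(y) = Mul(2, Pow(y, 3)) (Function('A')(y) = Mul(Pow(y, 2), Add(y, y)) = Mul(Pow(y, 2), Mul(2, y)) = Mul(2, Pow(y, 3)))
h = 44 (h = Add(-2, Mul(92, Pow(2, -1))) = Add(-2, Mul(92, Rational(1, 2))) = Add(-2, 46) = 44)
Mul(Mul(Function('A')(4), Function('u')(-9, d)), h) = Mul(Mul(Mul(2, Pow(4, 3)), -8), 44) = Mul(Mul(Mul(2, 64), -8), 44) = Mul(Mul(128, -8), 44) = Mul(-1024, 44) = -45056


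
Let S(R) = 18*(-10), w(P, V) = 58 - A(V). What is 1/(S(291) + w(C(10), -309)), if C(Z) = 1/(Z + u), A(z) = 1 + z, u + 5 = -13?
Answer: 1/186 ≈ 0.0053763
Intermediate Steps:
u = -18 (u = -5 - 13 = -18)
C(Z) = 1/(-18 + Z) (C(Z) = 1/(Z - 18) = 1/(-18 + Z))
w(P, V) = 57 - V (w(P, V) = 58 - (1 + V) = 58 + (-1 - V) = 57 - V)
S(R) = -180
1/(S(291) + w(C(10), -309)) = 1/(-180 + (57 - 1*(-309))) = 1/(-180 + (57 + 309)) = 1/(-180 + 366) = 1/186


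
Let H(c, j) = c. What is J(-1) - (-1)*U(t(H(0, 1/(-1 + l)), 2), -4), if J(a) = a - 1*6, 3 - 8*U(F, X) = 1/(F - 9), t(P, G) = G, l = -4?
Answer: -185/28 ≈ -6.6071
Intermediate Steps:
U(F, X) = 3/8 - 1/(8*(-9 + F)) (U(F, X) = 3/8 - 1/(8*(F - 9)) = 3/8 - 1/(8*(-9 + F)))
J(a) = -6 + a (J(a) = a - 6 = -6 + a)
J(-1) - (-1)*U(t(H(0, 1/(-1 + l)), 2), -4) = (-6 - 1) - (-1)*(-28 + 3*2)/(8*(-9 + 2)) = -7 - (-1)*(1/8)*(-28 + 6)/(-7) = -7 - (-1)*(1/8)*(-1/7)*(-22) = -7 - (-1)*11/28 = -7 - 1*(-11/28) = -7 + 11/28 = -185/28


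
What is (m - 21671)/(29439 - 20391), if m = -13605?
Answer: -8819/2262 ≈ -3.8988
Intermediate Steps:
(m - 21671)/(29439 - 20391) = (-13605 - 21671)/(29439 - 20391) = -35276/9048 = -35276*1/9048 = -8819/2262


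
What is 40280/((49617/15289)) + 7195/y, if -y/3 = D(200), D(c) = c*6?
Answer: 16419780131/1323120 ≈ 12410.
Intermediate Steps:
D(c) = 6*c
y = -3600 (y = -18*200 = -3*1200 = -3600)
40280/((49617/15289)) + 7195/y = 40280/((49617/15289)) + 7195/(-3600) = 40280/((49617*(1/15289))) + 7195*(-1/3600) = 40280/(49617/15289) - 1439/720 = 40280*(15289/49617) - 1439/720 = 615840920/49617 - 1439/720 = 16419780131/1323120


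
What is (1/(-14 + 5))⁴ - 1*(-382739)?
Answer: 2511150580/6561 ≈ 3.8274e+5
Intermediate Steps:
(1/(-14 + 5))⁴ - 1*(-382739) = (1/(-9))⁴ + 382739 = (-⅑)⁴ + 382739 = 1/6561 + 382739 = 2511150580/6561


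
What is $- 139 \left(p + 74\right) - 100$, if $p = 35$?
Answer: $-15251$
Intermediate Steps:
$- 139 \left(p + 74\right) - 100 = - 139 \left(35 + 74\right) - 100 = \left(-139\right) 109 - 100 = -15151 - 100 = -15251$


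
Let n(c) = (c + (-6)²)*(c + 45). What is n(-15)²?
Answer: 396900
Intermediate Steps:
n(c) = (36 + c)*(45 + c) (n(c) = (c + 36)*(45 + c) = (36 + c)*(45 + c))
n(-15)² = (1620 + (-15)² + 81*(-15))² = (1620 + 225 - 1215)² = 630² = 396900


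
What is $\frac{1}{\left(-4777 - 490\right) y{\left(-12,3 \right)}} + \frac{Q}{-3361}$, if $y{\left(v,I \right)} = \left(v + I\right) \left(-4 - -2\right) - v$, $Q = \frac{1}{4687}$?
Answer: $- \frac{15911017}{2489132636070} \approx -6.3922 \cdot 10^{-6}$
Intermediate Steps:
$Q = \frac{1}{4687} \approx 0.00021336$
$y{\left(v,I \right)} = - 3 v - 2 I$ ($y{\left(v,I \right)} = \left(I + v\right) \left(-4 + 2\right) - v = \left(I + v\right) \left(-2\right) - v = \left(- 2 I - 2 v\right) - v = - 3 v - 2 I$)
$\frac{1}{\left(-4777 - 490\right) y{\left(-12,3 \right)}} + \frac{Q}{-3361} = \frac{1}{\left(-4777 - 490\right) \left(\left(-3\right) \left(-12\right) - 6\right)} + \frac{1}{4687 \left(-3361\right)} = \frac{1}{\left(-5267\right) \left(36 - 6\right)} + \frac{1}{4687} \left(- \frac{1}{3361}\right) = - \frac{1}{5267 \cdot 30} - \frac{1}{15753007} = \left(- \frac{1}{5267}\right) \frac{1}{30} - \frac{1}{15753007} = - \frac{1}{158010} - \frac{1}{15753007} = - \frac{15911017}{2489132636070}$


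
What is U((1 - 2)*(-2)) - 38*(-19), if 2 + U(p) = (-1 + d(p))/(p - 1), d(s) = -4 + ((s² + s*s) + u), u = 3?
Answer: 726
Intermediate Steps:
d(s) = -1 + 2*s² (d(s) = -4 + ((s² + s*s) + 3) = -4 + ((s² + s²) + 3) = -4 + (2*s² + 3) = -4 + (3 + 2*s²) = -1 + 2*s²)
U(p) = -2 + (-2 + 2*p²)/(-1 + p) (U(p) = -2 + (-1 + (-1 + 2*p²))/(p - 1) = -2 + (-2 + 2*p²)/(-1 + p))
U((1 - 2)*(-2)) - 38*(-19) = 2*((1 - 2)*(-2)) - 38*(-19) = 2*(-1*(-2)) + 722 = 2*2 + 722 = 4 + 722 = 726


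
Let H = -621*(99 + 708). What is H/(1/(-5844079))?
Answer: 2928742658613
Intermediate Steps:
H = -501147 (H = -621*807 = -501147)
H/(1/(-5844079)) = -501147/(1/(-5844079)) = -501147/(-1/5844079) = -501147*(-5844079) = 2928742658613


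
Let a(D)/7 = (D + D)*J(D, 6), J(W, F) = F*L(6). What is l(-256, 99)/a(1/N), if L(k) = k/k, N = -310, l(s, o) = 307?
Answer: -47585/42 ≈ -1133.0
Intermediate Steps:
L(k) = 1
J(W, F) = F (J(W, F) = F*1 = F)
a(D) = 84*D (a(D) = 7*((D + D)*6) = 7*((2*D)*6) = 7*(12*D) = 84*D)
l(-256, 99)/a(1/N) = 307/((84/(-310))) = 307/((84*(-1/310))) = 307/(-42/155) = 307*(-155/42) = -47585/42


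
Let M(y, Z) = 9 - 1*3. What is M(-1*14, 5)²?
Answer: 36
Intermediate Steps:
M(y, Z) = 6 (M(y, Z) = 9 - 3 = 6)
M(-1*14, 5)² = 6² = 36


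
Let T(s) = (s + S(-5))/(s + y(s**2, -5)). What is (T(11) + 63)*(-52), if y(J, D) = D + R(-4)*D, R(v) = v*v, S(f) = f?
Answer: -121056/37 ≈ -3271.8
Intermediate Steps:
R(v) = v**2
y(J, D) = 17*D (y(J, D) = D + (-4)**2*D = D + 16*D = 17*D)
T(s) = (-5 + s)/(-85 + s) (T(s) = (s - 5)/(s + 17*(-5)) = (-5 + s)/(s - 85) = (-5 + s)/(-85 + s))
(T(11) + 63)*(-52) = ((-5 + 11)/(-85 + 11) + 63)*(-52) = (6/(-74) + 63)*(-52) = (-1/74*6 + 63)*(-52) = (-3/37 + 63)*(-52) = (2328/37)*(-52) = -121056/37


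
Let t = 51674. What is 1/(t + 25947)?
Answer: 1/77621 ≈ 1.2883e-5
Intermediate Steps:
1/(t + 25947) = 1/(51674 + 25947) = 1/77621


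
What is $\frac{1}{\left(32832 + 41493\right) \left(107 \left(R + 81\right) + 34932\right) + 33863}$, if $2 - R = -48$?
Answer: $\frac{1}{3638168288} \approx 2.7486 \cdot 10^{-10}$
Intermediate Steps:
$R = 50$ ($R = 2 - -48 = 2 + 48 = 50$)
$\frac{1}{\left(32832 + 41493\right) \left(107 \left(R + 81\right) + 34932\right) + 33863} = \frac{1}{\left(32832 + 41493\right) \left(107 \left(50 + 81\right) + 34932\right) + 33863} = \frac{1}{74325 \left(107 \cdot 131 + 34932\right) + 33863} = \frac{1}{74325 \left(14017 + 34932\right) + 33863} = \frac{1}{74325 \cdot 48949 + 33863} = \frac{1}{3638134425 + 33863} = \frac{1}{3638168288}$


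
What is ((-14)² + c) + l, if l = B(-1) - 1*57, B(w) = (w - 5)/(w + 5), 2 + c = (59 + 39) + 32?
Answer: 531/2 ≈ 265.50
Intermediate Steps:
c = 128 (c = -2 + ((59 + 39) + 32) = -2 + (98 + 32) = -2 + 130 = 128)
B(w) = (-5 + w)/(5 + w)
l = -117/2 (l = (-5 - 1)/(5 - 1) - 1*57 = -6/4 - 57 = (¼)*(-6) - 57 = -3/2 - 57 = -117/2 ≈ -58.500)
((-14)² + c) + l = ((-14)² + 128) - 117/2 = (196 + 128) - 117/2 = 324 - 117/2 = 531/2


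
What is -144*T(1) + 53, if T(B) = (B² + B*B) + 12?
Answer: -1963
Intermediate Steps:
T(B) = 12 + 2*B² (T(B) = (B² + B²) + 12 = 2*B² + 12 = 12 + 2*B²)
-144*T(1) + 53 = -144*(12 + 2*1²) + 53 = -144*(12 + 2*1) + 53 = -144*(12 + 2) + 53 = -144*14 + 53 = -2016 + 53 = -1963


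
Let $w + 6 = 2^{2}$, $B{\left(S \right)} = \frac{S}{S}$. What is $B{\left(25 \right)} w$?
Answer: $-2$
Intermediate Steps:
$B{\left(S \right)} = 1$
$w = -2$ ($w = -6 + 2^{2} = -6 + 4 = -2$)
$B{\left(25 \right)} w = 1 \left(-2\right) = -2$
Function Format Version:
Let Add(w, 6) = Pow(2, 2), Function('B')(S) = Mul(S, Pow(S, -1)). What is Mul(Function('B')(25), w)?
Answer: -2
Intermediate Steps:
Function('B')(S) = 1
w = -2 (w = Add(-6, Pow(2, 2)) = Add(-6, 4) = -2)
Mul(Function('B')(25), w) = Mul(1, -2) = -2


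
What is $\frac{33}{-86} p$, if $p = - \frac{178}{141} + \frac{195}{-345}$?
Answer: $\frac{65197}{92966} \approx 0.7013$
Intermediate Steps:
$p = - \frac{5927}{3243}$ ($p = \left(-178\right) \frac{1}{141} + 195 \left(- \frac{1}{345}\right) = - \frac{178}{141} - \frac{13}{23} = - \frac{5927}{3243} \approx -1.8276$)
$\frac{33}{-86} p = \frac{33}{-86} \left(- \frac{5927}{3243}\right) = 33 \left(- \frac{1}{86}\right) \left(- \frac{5927}{3243}\right) = \left(- \frac{33}{86}\right) \left(- \frac{5927}{3243}\right) = \frac{65197}{92966}$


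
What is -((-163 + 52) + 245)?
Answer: -134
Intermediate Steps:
-((-163 + 52) + 245) = -(-111 + 245) = -1*134 = -134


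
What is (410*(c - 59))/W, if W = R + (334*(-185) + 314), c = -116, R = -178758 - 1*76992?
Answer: 5125/22659 ≈ 0.22618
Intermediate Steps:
R = -255750 (R = -178758 - 76992 = -255750)
W = -317226 (W = -255750 + (334*(-185) + 314) = -255750 + (-61790 + 314) = -255750 - 61476 = -317226)
(410*(c - 59))/W = (410*(-116 - 59))/(-317226) = (410*(-175))*(-1/317226) = -71750*(-1/317226) = 5125/22659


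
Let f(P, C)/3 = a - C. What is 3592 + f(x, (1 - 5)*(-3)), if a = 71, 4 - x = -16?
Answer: 3769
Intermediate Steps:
x = 20 (x = 4 - 1*(-16) = 4 + 16 = 20)
f(P, C) = 213 - 3*C (f(P, C) = 3*(71 - C) = 213 - 3*C)
3592 + f(x, (1 - 5)*(-3)) = 3592 + (213 - 3*(1 - 5)*(-3)) = 3592 + (213 - (-12)*(-3)) = 3592 + (213 - 3*12) = 3592 + (213 - 36) = 3592 + 177 = 3769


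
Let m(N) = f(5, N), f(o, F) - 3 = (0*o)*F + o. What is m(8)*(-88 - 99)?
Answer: -1496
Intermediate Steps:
f(o, F) = 3 + o (f(o, F) = 3 + ((0*o)*F + o) = 3 + (0*F + o) = 3 + (0 + o) = 3 + o)
m(N) = 8 (m(N) = 3 + 5 = 8)
m(8)*(-88 - 99) = 8*(-88 - 99) = 8*(-187) = -1496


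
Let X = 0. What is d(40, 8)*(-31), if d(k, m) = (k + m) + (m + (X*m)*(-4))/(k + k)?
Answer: -14911/10 ≈ -1491.1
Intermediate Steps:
d(k, m) = k + m + m/(2*k) (d(k, m) = (k + m) + (m + (0*m)*(-4))/(k + k) = (k + m) + (m + 0*(-4))/((2*k)) = (k + m) + (m + 0)*(1/(2*k)) = (k + m) + m*(1/(2*k)) = (k + m) + m/(2*k) = k + m + m/(2*k))
d(40, 8)*(-31) = (40 + 8 + (½)*8/40)*(-31) = (40 + 8 + (½)*8*(1/40))*(-31) = (40 + 8 + ⅒)*(-31) = (481/10)*(-31) = -14911/10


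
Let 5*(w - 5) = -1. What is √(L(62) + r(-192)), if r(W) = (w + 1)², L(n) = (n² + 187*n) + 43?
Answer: √387866/5 ≈ 124.56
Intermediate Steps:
w = 24/5 (w = 5 + (⅕)*(-1) = 5 - ⅕ = 24/5 ≈ 4.8000)
L(n) = 43 + n² + 187*n
r(W) = 841/25 (r(W) = (24/5 + 1)² = (29/5)² = 841/25)
√(L(62) + r(-192)) = √((43 + 62² + 187*62) + 841/25) = √((43 + 3844 + 11594) + 841/25) = √(15481 + 841/25) = √(387866/25) = √387866/5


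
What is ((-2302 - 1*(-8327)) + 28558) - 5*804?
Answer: 30563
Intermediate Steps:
((-2302 - 1*(-8327)) + 28558) - 5*804 = ((-2302 + 8327) + 28558) - 4020 = (6025 + 28558) - 4020 = 34583 - 4020 = 30563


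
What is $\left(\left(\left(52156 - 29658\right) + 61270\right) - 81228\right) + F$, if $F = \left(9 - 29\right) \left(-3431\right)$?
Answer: $71160$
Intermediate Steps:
$F = 68620$ ($F = \left(9 - 29\right) \left(-3431\right) = \left(-20\right) \left(-3431\right) = 68620$)
$\left(\left(\left(52156 - 29658\right) + 61270\right) - 81228\right) + F = \left(\left(\left(52156 - 29658\right) + 61270\right) - 81228\right) + 68620 = \left(\left(22498 + 61270\right) - 81228\right) + 68620 = \left(83768 - 81228\right) + 68620 = 2540 + 68620 = 71160$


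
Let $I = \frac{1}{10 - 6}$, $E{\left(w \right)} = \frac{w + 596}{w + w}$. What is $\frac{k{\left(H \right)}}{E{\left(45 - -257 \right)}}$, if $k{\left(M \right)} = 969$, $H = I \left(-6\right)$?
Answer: $\frac{292638}{449} \approx 651.75$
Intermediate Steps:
$E{\left(w \right)} = \frac{596 + w}{2 w}$
$I = \frac{1}{4}$ ($I = \frac{1}{10 - 6} = \frac{1}{4} \approx 0.25$)
$H = - \frac{3}{2}$ ($H = \frac{1}{4} \left(-6\right) = - \frac{3}{2} \approx -1.5$)
$\frac{k{\left(H \right)}}{E{\left(45 - -257 \right)}} = \frac{969}{\frac{1}{2} \frac{1}{45 - -257} \left(596 + \left(45 - -257\right)\right)} = \frac{969}{\frac{1}{2} \frac{1}{45 + 257} \left(596 + \left(45 + 257\right)\right)} = \frac{969}{\frac{1}{2} \cdot \frac{1}{302} \left(596 + 302\right)} = \frac{969}{\frac{1}{2} \cdot \frac{1}{302} \cdot 898} = \frac{969}{\frac{449}{302}} = 969 \cdot \frac{302}{449} = \frac{292638}{449}$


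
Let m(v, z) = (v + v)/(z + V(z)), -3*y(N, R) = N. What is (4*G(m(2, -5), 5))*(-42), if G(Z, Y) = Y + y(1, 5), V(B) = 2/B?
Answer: -784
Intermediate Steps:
y(N, R) = -N/3
m(v, z) = 2*v/(z + 2/z) (m(v, z) = (v + v)/(z + 2/z) = (2*v)/(z + 2/z) = 2*v/(z + 2/z))
G(Z, Y) = -⅓ + Y (G(Z, Y) = Y - ⅓*1 = Y - ⅓ = -⅓ + Y)
(4*G(m(2, -5), 5))*(-42) = (4*(-⅓ + 5))*(-42) = (4*(14/3))*(-42) = (56/3)*(-42) = -784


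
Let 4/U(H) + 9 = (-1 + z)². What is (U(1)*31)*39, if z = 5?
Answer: 4836/7 ≈ 690.86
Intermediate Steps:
U(H) = 4/7 (U(H) = 4/(-9 + (-1 + 5)²) = 4/(-9 + 4²) = 4/(-9 + 16) = 4/7)
(U(1)*31)*39 = ((4/7)*31)*39 = (124/7)*39 = 4836/7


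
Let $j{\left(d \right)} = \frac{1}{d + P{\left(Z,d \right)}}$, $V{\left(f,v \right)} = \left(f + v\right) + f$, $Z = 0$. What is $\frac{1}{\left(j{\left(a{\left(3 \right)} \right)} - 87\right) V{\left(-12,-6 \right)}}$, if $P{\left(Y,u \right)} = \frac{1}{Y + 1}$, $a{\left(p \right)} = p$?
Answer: $\frac{2}{5205} \approx 0.00038425$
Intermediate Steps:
$V{\left(f,v \right)} = v + 2 f$
$P{\left(Y,u \right)} = \frac{1}{1 + Y}$
$j{\left(d \right)} = \frac{1}{1 + d}$ ($j{\left(d \right)} = \frac{1}{d + \frac{1}{1 + 0}} = \frac{1}{d + 1^{-1}} = \frac{1}{d + 1} = \frac{1}{1 + d}$)
$\frac{1}{\left(j{\left(a{\left(3 \right)} \right)} - 87\right) V{\left(-12,-6 \right)}} = \frac{1}{\left(\frac{1}{1 + 3} - 87\right) \left(-6 + 2 \left(-12\right)\right)} = \frac{1}{\left(\frac{1}{4} - 87\right) \left(-6 - 24\right)} = \frac{1}{\left(\frac{1}{4} - 87\right) \left(-30\right)} = \frac{1}{\left(- \frac{347}{4}\right) \left(-30\right)} = \frac{1}{\frac{5205}{2}} = \frac{2}{5205}$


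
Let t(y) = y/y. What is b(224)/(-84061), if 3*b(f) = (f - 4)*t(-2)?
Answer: -220/252183 ≈ -0.00087238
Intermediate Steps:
t(y) = 1
b(f) = -4/3 + f/3 (b(f) = ((f - 4)*1)/3 = ((-4 + f)*1)/3 = (-4 + f)/3 = -4/3 + f/3)
b(224)/(-84061) = (-4/3 + (⅓)*224)/(-84061) = (-4/3 + 224/3)*(-1/84061) = (220/3)*(-1/84061) = -220/252183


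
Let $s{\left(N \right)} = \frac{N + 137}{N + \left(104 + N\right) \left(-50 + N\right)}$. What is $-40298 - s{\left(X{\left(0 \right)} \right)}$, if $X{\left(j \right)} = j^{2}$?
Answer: $- \frac{209549463}{5200} \approx -40298.0$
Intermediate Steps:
$s{\left(N \right)} = \frac{137 + N}{N + \left(-50 + N\right) \left(104 + N\right)}$
$-40298 - s{\left(X{\left(0 \right)} \right)} = -40298 - \frac{137 + 0^{2}}{-5200 + \left(0^{2}\right)^{2} + 55 \cdot 0^{2}} = -40298 - \frac{137 + 0}{-5200 + 0^{2} + 55 \cdot 0} = -40298 - \frac{1}{-5200 + 0 + 0} \cdot 137 = -40298 - \frac{1}{-5200} \cdot 137 = -40298 - \left(- \frac{1}{5200}\right) 137 = -40298 - - \frac{137}{5200} = -40298 + \frac{137}{5200} = - \frac{209549463}{5200}$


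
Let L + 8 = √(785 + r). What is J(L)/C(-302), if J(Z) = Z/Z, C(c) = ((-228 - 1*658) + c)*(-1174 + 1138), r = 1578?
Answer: 1/42768 ≈ 2.3382e-5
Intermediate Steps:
C(c) = 31896 - 36*c (C(c) = ((-228 - 658) + c)*(-36) = (-886 + c)*(-36) = 31896 - 36*c)
L = -8 + √2363 (L = -8 + √(785 + 1578) = -8 + √2363 ≈ 40.611)
J(Z) = 1
J(L)/C(-302) = 1/(31896 - 36*(-302)) = 1/(31896 + 10872) = 1/42768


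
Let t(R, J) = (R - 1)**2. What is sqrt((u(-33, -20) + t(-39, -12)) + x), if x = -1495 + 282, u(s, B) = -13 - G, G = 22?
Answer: 4*sqrt(22) ≈ 18.762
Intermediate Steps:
t(R, J) = (-1 + R)**2
u(s, B) = -35 (u(s, B) = -13 - 1*22 = -13 - 22 = -35)
x = -1213
sqrt((u(-33, -20) + t(-39, -12)) + x) = sqrt((-35 + (-1 - 39)**2) - 1213) = sqrt((-35 + (-40)**2) - 1213) = sqrt((-35 + 1600) - 1213) = sqrt(1565 - 1213) = sqrt(352) = 4*sqrt(22)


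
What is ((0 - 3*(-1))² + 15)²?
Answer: 576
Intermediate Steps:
((0 - 3*(-1))² + 15)² = ((0 + 3)² + 15)² = (3² + 15)² = (9 + 15)² = 24² = 576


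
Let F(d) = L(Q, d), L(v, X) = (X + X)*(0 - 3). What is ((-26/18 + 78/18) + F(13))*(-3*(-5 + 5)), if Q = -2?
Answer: 0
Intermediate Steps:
L(v, X) = -6*X (L(v, X) = (2*X)*(-3) = -6*X)
F(d) = -6*d
((-26/18 + 78/18) + F(13))*(-3*(-5 + 5)) = ((-26/18 + 78/18) - 6*13)*(-3*(-5 + 5)) = ((-26*1/18 + 78*(1/18)) - 78)*(-3*0) = ((-13/9 + 13/3) - 78)*0 = (26/9 - 78)*0 = -676/9*0 = 0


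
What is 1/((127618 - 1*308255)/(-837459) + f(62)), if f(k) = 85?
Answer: 837459/71364652 ≈ 0.011735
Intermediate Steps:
1/((127618 - 1*308255)/(-837459) + f(62)) = 1/((127618 - 1*308255)/(-837459) + 85) = 1/((127618 - 308255)*(-1/837459) + 85) = 1/(-180637*(-1/837459) + 85) = 1/(180637/837459 + 85) = 1/(71364652/837459) = 837459/71364652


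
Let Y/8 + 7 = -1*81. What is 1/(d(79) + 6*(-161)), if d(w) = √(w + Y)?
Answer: -966/933781 - 25*I/933781 ≈ -0.0010345 - 2.6773e-5*I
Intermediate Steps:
Y = -704 (Y = -56 + 8*(-1*81) = -56 + 8*(-81) = -56 - 648 = -704)
d(w) = √(-704 + w) (d(w) = √(w - 704) = √(-704 + w))
1/(d(79) + 6*(-161)) = 1/(√(-704 + 79) + 6*(-161)) = 1/(√(-625) - 966) = 1/(25*I - 966) = 1/(-966 + 25*I) = (-966 - 25*I)/933781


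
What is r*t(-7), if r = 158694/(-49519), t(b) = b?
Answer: 1110858/49519 ≈ 22.433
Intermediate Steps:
r = -158694/49519 (r = 158694*(-1/49519) = -158694/49519 ≈ -3.2047)
r*t(-7) = -158694/49519*(-7) = 1110858/49519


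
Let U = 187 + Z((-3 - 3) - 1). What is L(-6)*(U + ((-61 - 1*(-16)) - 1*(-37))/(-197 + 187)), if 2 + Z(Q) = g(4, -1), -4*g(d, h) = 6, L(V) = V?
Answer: -5529/5 ≈ -1105.8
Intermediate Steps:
g(d, h) = -3/2 (g(d, h) = -¼*6 = -3/2)
Z(Q) = -7/2 (Z(Q) = -2 - 3/2 = -7/2)
U = 367/2 (U = 187 - 7/2 = 367/2 ≈ 183.50)
L(-6)*(U + ((-61 - 1*(-16)) - 1*(-37))/(-197 + 187)) = -6*(367/2 + ((-61 - 1*(-16)) - 1*(-37))/(-197 + 187)) = -6*(367/2 + ((-61 + 16) + 37)/(-10)) = -6*(367/2 + (-45 + 37)*(-⅒)) = -6*(367/2 - 8*(-⅒)) = -6*(367/2 + ⅘) = -6*1843/10 = -5529/5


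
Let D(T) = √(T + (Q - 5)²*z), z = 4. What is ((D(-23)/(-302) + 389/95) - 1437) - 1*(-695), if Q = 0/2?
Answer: -70101/95 - √77/302 ≈ -737.93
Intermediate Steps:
Q = 0 (Q = 0*(½) = 0)
D(T) = √(100 + T) (D(T) = √(T + (0 - 5)²*4) = √(T + (-5)²*4) = √(T + 25*4) = √(T + 100) = √(100 + T))
((D(-23)/(-302) + 389/95) - 1437) - 1*(-695) = ((√(100 - 23)/(-302) + 389/95) - 1437) - 1*(-695) = ((√77*(-1/302) + 389*(1/95)) - 1437) + 695 = ((-√77/302 + 389/95) - 1437) + 695 = ((389/95 - √77/302) - 1437) + 695 = (-136126/95 - √77/302) + 695 = -70101/95 - √77/302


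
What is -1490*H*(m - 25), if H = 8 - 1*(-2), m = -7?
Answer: 476800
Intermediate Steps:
H = 10 (H = 8 + 2 = 10)
-1490*H*(m - 25) = -1490*10*(-7 - 25) = -1490*10*(-32) = -1490/(1/(-320)) = -1490/(-1/320) = -1490*(-320) = 476800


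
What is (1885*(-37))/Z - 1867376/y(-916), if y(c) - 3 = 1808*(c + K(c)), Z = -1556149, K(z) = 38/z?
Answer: 691906774831241/590200321556349 ≈ 1.1723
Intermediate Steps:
y(c) = 3 + 1808*c + 68704/c (y(c) = 3 + 1808*(c + 38/c) = 3 + (1808*c + 68704/c) = 3 + 1808*c + 68704/c)
(1885*(-37))/Z - 1867376/y(-916) = (1885*(-37))/(-1556149) - 1867376/(3 + 1808*(-916) + 68704/(-916)) = -69745*(-1/1556149) - 1867376/(3 - 1656128 + 68704*(-1/916)) = 69745/1556149 - 1867376/(3 - 1656128 - 17176/229) = 69745/1556149 - 1867376/(-379269801/229) = 69745/1556149 - 1867376*(-229/379269801) = 69745/1556149 + 427629104/379269801 = 691906774831241/590200321556349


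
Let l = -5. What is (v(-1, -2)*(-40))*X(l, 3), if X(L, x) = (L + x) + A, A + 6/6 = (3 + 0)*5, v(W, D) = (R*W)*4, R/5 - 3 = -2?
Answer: 9600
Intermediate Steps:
R = 5 (R = 15 + 5*(-2) = 15 - 10 = 5)
v(W, D) = 20*W (v(W, D) = (5*W)*4 = 20*W)
A = 14 (A = -1 + (3 + 0)*5 = -1 + 3*5 = -1 + 15 = 14)
X(L, x) = 14 + L + x (X(L, x) = (L + x) + 14 = 14 + L + x)
(v(-1, -2)*(-40))*X(l, 3) = ((20*(-1))*(-40))*(14 - 5 + 3) = -20*(-40)*12 = 800*12 = 9600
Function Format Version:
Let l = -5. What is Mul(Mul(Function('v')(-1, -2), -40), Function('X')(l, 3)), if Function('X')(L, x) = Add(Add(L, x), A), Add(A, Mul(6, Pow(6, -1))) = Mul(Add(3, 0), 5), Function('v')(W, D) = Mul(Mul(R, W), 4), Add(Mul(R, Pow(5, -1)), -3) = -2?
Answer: 9600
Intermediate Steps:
R = 5 (R = Add(15, Mul(5, -2)) = Add(15, -10) = 5)
Function('v')(W, D) = Mul(20, W) (Function('v')(W, D) = Mul(Mul(5, W), 4) = Mul(20, W))
A = 14 (A = Add(-1, Mul(Add(3, 0), 5)) = Add(-1, Mul(3, 5)) = Add(-1, 15) = 14)
Function('X')(L, x) = Add(14, L, x) (Function('X')(L, x) = Add(Add(L, x), 14) = Add(14, L, x))
Mul(Mul(Function('v')(-1, -2), -40), Function('X')(l, 3)) = Mul(Mul(Mul(20, -1), -40), Add(14, -5, 3)) = Mul(Mul(-20, -40), 12) = Mul(800, 12) = 9600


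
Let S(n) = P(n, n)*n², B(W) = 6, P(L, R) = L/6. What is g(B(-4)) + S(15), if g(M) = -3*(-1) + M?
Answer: 1143/2 ≈ 571.50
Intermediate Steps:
P(L, R) = L/6 (P(L, R) = L*(⅙) = L/6)
S(n) = n³/6 (S(n) = (n/6)*n² = n³/6)
g(M) = 3 + M
g(B(-4)) + S(15) = (3 + 6) + (⅙)*15³ = 9 + (⅙)*3375 = 9 + 1125/2 = 1143/2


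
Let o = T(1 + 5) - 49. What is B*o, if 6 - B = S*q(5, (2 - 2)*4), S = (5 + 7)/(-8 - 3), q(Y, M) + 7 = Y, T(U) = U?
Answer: -1806/11 ≈ -164.18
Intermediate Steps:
q(Y, M) = -7 + Y
o = -43 (o = (1 + 5) - 49 = 6 - 49 = -43)
S = -12/11 (S = 12/(-11) = 12*(-1/11) = -12/11 ≈ -1.0909)
B = 42/11 (B = 6 - (-12)*(-7 + 5)/11 = 6 - (-12)*(-2)/11 = 6 - 1*24/11 = 6 - 24/11 = 42/11 ≈ 3.8182)
B*o = (42/11)*(-43) = -1806/11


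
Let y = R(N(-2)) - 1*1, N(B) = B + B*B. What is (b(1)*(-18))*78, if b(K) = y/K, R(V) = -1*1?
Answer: 2808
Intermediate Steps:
N(B) = B + B²
R(V) = -1
y = -2 (y = -1 - 1*1 = -1 - 1 = -2)
b(K) = -2/K
(b(1)*(-18))*78 = (-2/1*(-18))*78 = (-2*1*(-18))*78 = -2*(-18)*78 = 36*78 = 2808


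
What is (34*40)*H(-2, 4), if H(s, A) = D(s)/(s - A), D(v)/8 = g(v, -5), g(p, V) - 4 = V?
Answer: 5440/3 ≈ 1813.3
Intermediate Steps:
g(p, V) = 4 + V
D(v) = -8 (D(v) = 8*(4 - 5) = 8*(-1) = -8)
H(s, A) = -8/(s - A)
(34*40)*H(-2, 4) = (34*40)*(8/(4 - 1*(-2))) = 1360*(8/(4 + 2)) = 1360*(8/6) = 1360*(8*(⅙)) = 1360*(4/3) = 5440/3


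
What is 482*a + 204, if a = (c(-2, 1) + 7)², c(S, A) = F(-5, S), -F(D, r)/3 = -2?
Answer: 81662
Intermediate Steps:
F(D, r) = 6 (F(D, r) = -3*(-2) = 6)
c(S, A) = 6
a = 169 (a = (6 + 7)² = 13² = 169)
482*a + 204 = 482*169 + 204 = 81458 + 204 = 81662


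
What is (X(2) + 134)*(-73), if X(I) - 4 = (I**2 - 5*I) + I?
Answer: -9782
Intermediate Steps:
X(I) = 4 + I**2 - 4*I (X(I) = 4 + ((I**2 - 5*I) + I) = 4 + (I**2 - 4*I) = 4 + I**2 - 4*I)
(X(2) + 134)*(-73) = ((4 + 2**2 - 4*2) + 134)*(-73) = ((4 + 4 - 8) + 134)*(-73) = (0 + 134)*(-73) = 134*(-73) = -9782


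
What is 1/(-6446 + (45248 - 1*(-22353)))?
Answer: 1/61155 ≈ 1.6352e-5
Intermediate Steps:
1/(-6446 + (45248 - 1*(-22353))) = 1/(-6446 + (45248 + 22353)) = 1/(-6446 + 67601) = 1/61155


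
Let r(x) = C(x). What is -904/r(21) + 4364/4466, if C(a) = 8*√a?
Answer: 2182/2233 - 113*√21/21 ≈ -23.681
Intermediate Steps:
r(x) = 8*√x
-904/r(21) + 4364/4466 = -904*√21/168 + 4364/4466 = -113*√21/21 + 4364*(1/4466) = -113*√21/21 + 2182/2233 = 2182/2233 - 113*√21/21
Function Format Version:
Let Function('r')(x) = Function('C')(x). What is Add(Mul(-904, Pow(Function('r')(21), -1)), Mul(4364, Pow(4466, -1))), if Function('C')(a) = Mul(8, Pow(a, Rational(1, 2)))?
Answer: Add(Rational(2182, 2233), Mul(Rational(-113, 21), Pow(21, Rational(1, 2)))) ≈ -23.681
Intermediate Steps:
Function('r')(x) = Mul(8, Pow(x, Rational(1, 2)))
Add(Mul(-904, Pow(Function('r')(21), -1)), Mul(4364, Pow(4466, -1))) = Add(Mul(-904, Pow(Mul(8, Pow(21, Rational(1, 2))), -1)), Mul(4364, Pow(4466, -1))) = Add(Mul(-904, Mul(Rational(1, 168), Pow(21, Rational(1, 2)))), Mul(4364, Rational(1, 4466))) = Add(Mul(Rational(-113, 21), Pow(21, Rational(1, 2))), Rational(2182, 2233)) = Add(Rational(2182, 2233), Mul(Rational(-113, 21), Pow(21, Rational(1, 2))))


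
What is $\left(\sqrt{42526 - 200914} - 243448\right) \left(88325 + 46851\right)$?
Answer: $-32908326848 + 270352 i \sqrt{39597} \approx -3.2908 \cdot 10^{10} + 5.3797 \cdot 10^{7} i$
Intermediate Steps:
$\left(\sqrt{42526 - 200914} - 243448\right) \left(88325 + 46851\right) = \left(\sqrt{-158388} - 243448\right) 135176 = \left(2 i \sqrt{39597} - 243448\right) 135176 = \left(-243448 + 2 i \sqrt{39597}\right) 135176 = -32908326848 + 270352 i \sqrt{39597}$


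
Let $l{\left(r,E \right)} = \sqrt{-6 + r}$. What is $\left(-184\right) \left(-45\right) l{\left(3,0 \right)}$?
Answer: $8280 i \sqrt{3} \approx 14341.0 i$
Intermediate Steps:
$\left(-184\right) \left(-45\right) l{\left(3,0 \right)} = \left(-184\right) \left(-45\right) \sqrt{-6 + 3} = 8280 \sqrt{-3} = 8280 i \sqrt{3}$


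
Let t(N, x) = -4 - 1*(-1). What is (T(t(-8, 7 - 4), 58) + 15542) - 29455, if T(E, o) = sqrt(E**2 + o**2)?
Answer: -13913 + sqrt(3373) ≈ -13855.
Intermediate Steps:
t(N, x) = -3 (t(N, x) = -4 + 1 = -3)
(T(t(-8, 7 - 4), 58) + 15542) - 29455 = (sqrt((-3)**2 + 58**2) + 15542) - 29455 = (sqrt(9 + 3364) + 15542) - 29455 = (sqrt(3373) + 15542) - 29455 = (15542 + sqrt(3373)) - 29455 = -13913 + sqrt(3373)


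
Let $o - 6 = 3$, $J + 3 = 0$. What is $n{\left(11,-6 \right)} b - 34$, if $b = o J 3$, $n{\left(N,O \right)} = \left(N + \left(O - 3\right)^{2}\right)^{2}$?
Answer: $-685618$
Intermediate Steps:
$n{\left(N,O \right)} = \left(N + \left(-3 + O\right)^{2}\right)^{2}$
$J = -3$ ($J = -3 + 0 = -3$)
$o = 9$ ($o = 6 + 3 = 9$)
$b = -81$ ($b = 9 \left(-3\right) 3 = \left(-27\right) 3 = -81$)
$n{\left(11,-6 \right)} b - 34 = \left(11 + \left(-3 - 6\right)^{2}\right)^{2} \left(-81\right) - 34 = \left(11 + \left(-9\right)^{2}\right)^{2} \left(-81\right) - 34 = \left(11 + 81\right)^{2} \left(-81\right) - 34 = 92^{2} \left(-81\right) - 34 = 8464 \left(-81\right) - 34 = -685584 - 34 = -685618$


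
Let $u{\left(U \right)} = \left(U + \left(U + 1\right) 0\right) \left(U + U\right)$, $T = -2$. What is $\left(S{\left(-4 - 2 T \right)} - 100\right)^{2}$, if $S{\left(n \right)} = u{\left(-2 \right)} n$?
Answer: $10000$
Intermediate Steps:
$u{\left(U \right)} = 2 U^{2}$ ($u{\left(U \right)} = \left(U + \left(1 + U\right) 0\right) 2 U = \left(U + 0\right) 2 U = U 2 U = 2 U^{2}$)
$S{\left(n \right)} = 8 n$ ($S{\left(n \right)} = 2 \left(-2\right)^{2} n = 2 \cdot 4 n = 8 n$)
$\left(S{\left(-4 - 2 T \right)} - 100\right)^{2} = \left(8 \left(-4 - -4\right) - 100\right)^{2} = \left(8 \left(-4 + 4\right) - 100\right)^{2} = \left(8 \cdot 0 - 100\right)^{2} = \left(0 - 100\right)^{2} = \left(-100\right)^{2} = 10000$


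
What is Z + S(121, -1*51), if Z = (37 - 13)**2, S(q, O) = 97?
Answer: 673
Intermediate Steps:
Z = 576 (Z = 24**2 = 576)
Z + S(121, -1*51) = 576 + 97 = 673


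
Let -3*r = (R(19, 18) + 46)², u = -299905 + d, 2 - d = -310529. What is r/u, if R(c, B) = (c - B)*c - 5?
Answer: -200/1771 ≈ -0.11293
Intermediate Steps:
d = 310531 (d = 2 - 1*(-310529) = 2 + 310529 = 310531)
R(c, B) = -5 + c*(c - B) (R(c, B) = c*(c - B) - 5 = -5 + c*(c - B))
u = 10626 (u = -299905 + 310531 = 10626)
r = -1200 (r = -((-5 + 19² - 1*18*19) + 46)²/3 = -((-5 + 361 - 342) + 46)²/3 = -(14 + 46)²/3 = -⅓*60² = -⅓*3600 = -1200)
r/u = -1200/10626 = -1200*1/10626 = -200/1771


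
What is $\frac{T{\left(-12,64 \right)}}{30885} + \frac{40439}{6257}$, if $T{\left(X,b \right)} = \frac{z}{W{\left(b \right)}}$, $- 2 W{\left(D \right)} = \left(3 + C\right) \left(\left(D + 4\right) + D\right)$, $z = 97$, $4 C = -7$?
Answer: $\frac{206076941117}{31885828425} \approx 6.463$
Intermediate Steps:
$C = - \frac{7}{4}$ ($C = \frac{1}{4} \left(-7\right) = - \frac{7}{4} \approx -1.75$)
$W{\left(D \right)} = - \frac{5}{2} - \frac{5 D}{4}$ ($W{\left(D \right)} = - \frac{\left(3 - \frac{7}{4}\right) \left(\left(D + 4\right) + D\right)}{2} = - \frac{\frac{5}{4} \left(\left(4 + D\right) + D\right)}{2} = - \frac{\frac{5}{4} \left(4 + 2 D\right)}{2} = - \frac{5 + \frac{5 D}{2}}{2} = - \frac{5}{2} - \frac{5 D}{4}$)
$T{\left(X,b \right)} = \frac{97}{- \frac{5}{2} - \frac{5 b}{4}}$
$\frac{T{\left(-12,64 \right)}}{30885} + \frac{40439}{6257} = \frac{\left(-388\right) \frac{1}{10 + 5 \cdot 64}}{30885} + \frac{40439}{6257} = - \frac{388}{10 + 320} \cdot \frac{1}{30885} + 40439 \cdot \frac{1}{6257} = - \frac{388}{330} \cdot \frac{1}{30885} + \frac{40439}{6257} = \left(-388\right) \frac{1}{330} \cdot \frac{1}{30885} + \frac{40439}{6257} = \left(- \frac{194}{165}\right) \frac{1}{30885} + \frac{40439}{6257} = - \frac{194}{5096025} + \frac{40439}{6257} = \frac{206076941117}{31885828425}$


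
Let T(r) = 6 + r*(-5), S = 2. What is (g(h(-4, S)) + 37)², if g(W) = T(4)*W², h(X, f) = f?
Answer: 361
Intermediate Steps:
T(r) = 6 - 5*r
g(W) = -14*W² (g(W) = (6 - 5*4)*W² = (6 - 20)*W² = -14*W²)
(g(h(-4, S)) + 37)² = (-14*2² + 37)² = (-14*4 + 37)² = (-56 + 37)² = (-19)² = 361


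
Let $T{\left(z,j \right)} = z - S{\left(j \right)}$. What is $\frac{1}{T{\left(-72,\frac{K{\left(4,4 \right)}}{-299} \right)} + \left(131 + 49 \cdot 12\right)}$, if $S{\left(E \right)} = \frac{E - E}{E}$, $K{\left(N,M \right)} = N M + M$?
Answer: $\frac{1}{647} \approx 0.0015456$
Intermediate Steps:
$K{\left(N,M \right)} = M + M N$ ($K{\left(N,M \right)} = M N + M = M + M N$)
$S{\left(E \right)} = 0$ ($S{\left(E \right)} = \frac{0}{E} = 0$)
$T{\left(z,j \right)} = z$ ($T{\left(z,j \right)} = z - 0 = z + 0 = z$)
$\frac{1}{T{\left(-72,\frac{K{\left(4,4 \right)}}{-299} \right)} + \left(131 + 49 \cdot 12\right)} = \frac{1}{-72 + \left(131 + 49 \cdot 12\right)} = \frac{1}{-72 + \left(131 + 588\right)} = \frac{1}{-72 + 719} = \frac{1}{647}$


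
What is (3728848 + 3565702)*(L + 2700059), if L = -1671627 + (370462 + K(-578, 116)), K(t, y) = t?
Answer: 10200085977800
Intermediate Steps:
L = -1301743 (L = -1671627 + (370462 - 578) = -1671627 + 369884 = -1301743)
(3728848 + 3565702)*(L + 2700059) = (3728848 + 3565702)*(-1301743 + 2700059) = 7294550*1398316 = 10200085977800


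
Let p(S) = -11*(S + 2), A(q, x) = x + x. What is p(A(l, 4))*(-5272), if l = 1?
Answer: 579920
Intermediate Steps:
A(q, x) = 2*x
p(S) = -22 - 11*S (p(S) = -11*(2 + S) = -22 - 11*S)
p(A(l, 4))*(-5272) = (-22 - 22*4)*(-5272) = (-22 - 11*8)*(-5272) = (-22 - 88)*(-5272) = -110*(-5272) = 579920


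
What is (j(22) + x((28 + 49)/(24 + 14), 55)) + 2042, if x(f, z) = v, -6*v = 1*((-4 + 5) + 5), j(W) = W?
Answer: 2063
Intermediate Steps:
v = -1 (v = -((-4 + 5) + 5)/6 = -(1 + 5)/6 = -6/6 = -⅙*6 = -1)
x(f, z) = -1
(j(22) + x((28 + 49)/(24 + 14), 55)) + 2042 = (22 - 1) + 2042 = 21 + 2042 = 2063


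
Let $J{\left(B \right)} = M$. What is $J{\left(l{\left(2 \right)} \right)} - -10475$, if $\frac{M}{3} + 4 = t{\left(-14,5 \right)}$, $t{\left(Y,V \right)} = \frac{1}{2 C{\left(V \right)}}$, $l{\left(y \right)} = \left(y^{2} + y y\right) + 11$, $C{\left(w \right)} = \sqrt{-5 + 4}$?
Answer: $10463 - \frac{3 i}{2} \approx 10463.0 - 1.5 i$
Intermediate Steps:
$C{\left(w \right)} = i$ ($C{\left(w \right)} = \sqrt{-1} = i$)
$l{\left(y \right)} = 11 + 2 y^{2}$ ($l{\left(y \right)} = \left(y^{2} + y^{2}\right) + 11 = 2 y^{2} + 11 = 11 + 2 y^{2}$)
$t{\left(Y,V \right)} = - \frac{i}{2}$ ($t{\left(Y,V \right)} = \frac{1}{2 i} = - \frac{i}{2}$)
$M = -12 - \frac{3 i}{2}$ ($M = -12 + 3 \left(- \frac{i}{2}\right) = -12 - \frac{3 i}{2} \approx -12.0 - 1.5 i$)
$J{\left(B \right)} = -12 - \frac{3 i}{2}$
$J{\left(l{\left(2 \right)} \right)} - -10475 = \left(-12 - \frac{3 i}{2}\right) - -10475 = \left(-12 - \frac{3 i}{2}\right) + 10475 = 10463 - \frac{3 i}{2}$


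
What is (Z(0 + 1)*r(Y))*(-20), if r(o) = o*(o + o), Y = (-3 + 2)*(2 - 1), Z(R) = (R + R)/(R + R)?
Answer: -40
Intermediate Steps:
Z(R) = 1 (Z(R) = (2*R)/((2*R)) = (2*R)*(1/(2*R)) = 1)
Y = -1 (Y = -1*1 = -1)
r(o) = 2*o**2 (r(o) = o*(2*o) = 2*o**2)
(Z(0 + 1)*r(Y))*(-20) = (1*(2*(-1)**2))*(-20) = (1*(2*1))*(-20) = (1*2)*(-20) = 2*(-20) = -40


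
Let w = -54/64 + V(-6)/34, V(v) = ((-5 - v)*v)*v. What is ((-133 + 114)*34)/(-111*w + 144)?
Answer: -351424/65349 ≈ -5.3776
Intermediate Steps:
V(v) = v**2*(-5 - v) (V(v) = (v*(-5 - v))*v = v**2*(-5 - v))
w = 117/544 (w = -54/64 + ((-6)**2*(-5 - 1*(-6)))/34 = -54*1/64 + (36*(-5 + 6))*(1/34) = -27/32 + (36*1)*(1/34) = -27/32 + 36*(1/34) = -27/32 + 18/17 = 117/544 ≈ 0.21507)
((-133 + 114)*34)/(-111*w + 144) = ((-133 + 114)*34)/(-111*117/544 + 144) = (-19*34)/(-12987/544 + 144) = -646/65349/544 = -646*544/65349 = -351424/65349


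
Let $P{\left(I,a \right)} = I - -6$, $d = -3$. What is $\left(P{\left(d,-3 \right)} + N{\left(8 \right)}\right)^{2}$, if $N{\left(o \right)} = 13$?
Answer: $256$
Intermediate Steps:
$P{\left(I,a \right)} = 6 + I$ ($P{\left(I,a \right)} = I + 6 = 6 + I$)
$\left(P{\left(d,-3 \right)} + N{\left(8 \right)}\right)^{2} = \left(\left(6 - 3\right) + 13\right)^{2} = \left(3 + 13\right)^{2} = 16^{2} = 256$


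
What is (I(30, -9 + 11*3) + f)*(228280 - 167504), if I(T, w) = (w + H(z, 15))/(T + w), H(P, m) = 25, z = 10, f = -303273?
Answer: -497654946884/27 ≈ -1.8432e+10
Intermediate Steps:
I(T, w) = (25 + w)/(T + w) (I(T, w) = (w + 25)/(T + w) = (25 + w)/(T + w))
(I(30, -9 + 11*3) + f)*(228280 - 167504) = ((25 + (-9 + 11*3))/(30 + (-9 + 11*3)) - 303273)*(228280 - 167504) = ((25 + (-9 + 33))/(30 + (-9 + 33)) - 303273)*60776 = ((25 + 24)/(30 + 24) - 303273)*60776 = (49/54 - 303273)*60776 = -16376693/54*60776 = -497654946884/27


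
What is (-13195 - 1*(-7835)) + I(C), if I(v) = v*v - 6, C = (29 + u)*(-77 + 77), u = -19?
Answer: -5366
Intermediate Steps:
C = 0 (C = (29 - 19)*(-77 + 77) = 10*0 = 0)
I(v) = -6 + v² (I(v) = v² - 6 = -6 + v²)
(-13195 - 1*(-7835)) + I(C) = (-13195 - 1*(-7835)) + (-6 + 0²) = (-13195 + 7835) + (-6 + 0) = -5360 - 6 = -5366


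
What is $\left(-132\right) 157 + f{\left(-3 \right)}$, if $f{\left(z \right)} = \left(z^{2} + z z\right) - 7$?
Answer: $-20713$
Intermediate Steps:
$f{\left(z \right)} = -7 + 2 z^{2}$ ($f{\left(z \right)} = \left(z^{2} + z^{2}\right) - 7 = 2 z^{2} - 7 = -7 + 2 z^{2}$)
$\left(-132\right) 157 + f{\left(-3 \right)} = \left(-132\right) 157 - \left(7 - 2 \left(-3\right)^{2}\right) = -20724 + \left(-7 + 2 \cdot 9\right) = -20724 + \left(-7 + 18\right) = -20724 + 11 = -20713$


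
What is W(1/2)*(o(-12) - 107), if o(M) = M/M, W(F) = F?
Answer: -53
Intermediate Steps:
o(M) = 1
W(1/2)*(o(-12) - 107) = (1 - 107)/2 = (½)*(-106) = -53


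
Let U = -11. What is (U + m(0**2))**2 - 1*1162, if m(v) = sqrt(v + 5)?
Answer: -1162 + (11 - sqrt(5))**2 ≈ -1085.2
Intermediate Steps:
m(v) = sqrt(5 + v)
(U + m(0**2))**2 - 1*1162 = (-11 + sqrt(5 + 0**2))**2 - 1*1162 = (-11 + sqrt(5 + 0))**2 - 1162 = (-11 + sqrt(5))**2 - 1162 = -1162 + (-11 + sqrt(5))**2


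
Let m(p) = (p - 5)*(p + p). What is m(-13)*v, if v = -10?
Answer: -4680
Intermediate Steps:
m(p) = 2*p*(-5 + p) (m(p) = (-5 + p)*(2*p) = 2*p*(-5 + p))
m(-13)*v = (2*(-13)*(-5 - 13))*(-10) = (2*(-13)*(-18))*(-10) = 468*(-10) = -4680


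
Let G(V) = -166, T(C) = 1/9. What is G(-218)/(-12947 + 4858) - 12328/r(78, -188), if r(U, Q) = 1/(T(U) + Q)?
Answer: 168628537166/72801 ≈ 2.3163e+6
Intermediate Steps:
T(C) = ⅑
r(U, Q) = 1/(⅑ + Q)
G(-218)/(-12947 + 4858) - 12328/r(78, -188) = -166/(-12947 + 4858) - 12328/(9/(1 + 9*(-188))) = -166/(-8089) - 12328/(9/(1 - 1692)) = -166*(-1/8089) - 12328/(9/(-1691)) = 166/8089 - 12328/(9*(-1/1691)) = 166/8089 - 12328/(-9/1691) = 166/8089 - 12328*(-1691/9) = 166/8089 + 20846648/9 = 168628537166/72801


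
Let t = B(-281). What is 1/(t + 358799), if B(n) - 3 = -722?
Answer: 1/358080 ≈ 2.7927e-6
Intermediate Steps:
B(n) = -719 (B(n) = 3 - 722 = -719)
t = -719
1/(t + 358799) = 1/(-719 + 358799) = 1/358080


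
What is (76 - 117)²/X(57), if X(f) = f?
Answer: 1681/57 ≈ 29.491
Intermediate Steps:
(76 - 117)²/X(57) = (76 - 117)²/57 = (-41)²*(1/57) = 1681*(1/57) = 1681/57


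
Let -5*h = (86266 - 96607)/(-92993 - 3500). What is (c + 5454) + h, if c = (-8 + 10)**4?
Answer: 2639073209/482465 ≈ 5470.0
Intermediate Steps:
c = 16 (c = 2**4 = 16)
h = -10341/482465 (h = -(86266 - 96607)/(5*(-92993 - 3500)) = -(-10341)/(5*(-96493)) = -(-10341)*(-1)/(5*96493) = -1/5*10341/96493 = -10341/482465 ≈ -0.021434)
(c + 5454) + h = (16 + 5454) - 10341/482465 = 5470 - 10341/482465 = 2639073209/482465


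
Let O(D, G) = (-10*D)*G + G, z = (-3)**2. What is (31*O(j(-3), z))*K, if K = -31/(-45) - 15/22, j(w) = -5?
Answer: 11067/110 ≈ 100.61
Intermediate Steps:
z = 9
O(D, G) = G - 10*D*G (O(D, G) = -10*D*G + G = G - 10*D*G)
K = 7/990 (K = -31*(-1/45) - 15*1/22 = 31/45 - 15/22 = 7/990 ≈ 0.0070707)
(31*O(j(-3), z))*K = (31*(9*(1 - 10*(-5))))*(7/990) = (31*(9*(1 + 50)))*(7/990) = (31*(9*51))*(7/990) = (31*459)*(7/990) = 14229*(7/990) = 11067/110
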